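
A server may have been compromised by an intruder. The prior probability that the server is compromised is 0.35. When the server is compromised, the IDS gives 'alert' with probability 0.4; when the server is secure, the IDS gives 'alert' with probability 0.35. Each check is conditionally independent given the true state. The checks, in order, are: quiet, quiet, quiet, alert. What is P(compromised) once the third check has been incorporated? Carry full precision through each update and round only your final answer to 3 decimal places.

0.298

Each posterior becomes the prior for the next update.
After 'quiet': P(compromised) = 0.6·0.3500 / (0.6·0.3500 + 0.65·0.6500) ≈ 0.3320
After 'quiet': P(compromised) = 0.6·0.3320 / (0.6·0.3320 + 0.65·0.6680) ≈ 0.3145
After 'quiet': P(compromised) = 0.6·0.3145 / (0.6·0.3145 + 0.65·0.6855) ≈ 0.2975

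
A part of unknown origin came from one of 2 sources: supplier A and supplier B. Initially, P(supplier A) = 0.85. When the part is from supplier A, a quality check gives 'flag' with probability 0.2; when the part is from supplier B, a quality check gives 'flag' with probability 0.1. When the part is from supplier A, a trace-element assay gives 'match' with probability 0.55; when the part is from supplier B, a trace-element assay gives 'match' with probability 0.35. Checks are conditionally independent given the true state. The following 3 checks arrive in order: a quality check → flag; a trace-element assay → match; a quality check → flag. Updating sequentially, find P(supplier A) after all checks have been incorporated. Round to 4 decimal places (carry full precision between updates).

Apply Bayes' rule sequentially, carrying P(supplier A) forward.
After a quality check='flag': P(supplier A) = 0.2·0.8500 / (0.2·0.8500 + 0.1·0.1500) ≈ 0.9189
After a trace-element assay='match': P(supplier A) = 0.55·0.9189 / (0.55·0.9189 + 0.35·0.0811) ≈ 0.9468
After a quality check='flag': P(supplier A) = 0.2·0.9468 / (0.2·0.9468 + 0.1·0.0532) ≈ 0.9727

0.9727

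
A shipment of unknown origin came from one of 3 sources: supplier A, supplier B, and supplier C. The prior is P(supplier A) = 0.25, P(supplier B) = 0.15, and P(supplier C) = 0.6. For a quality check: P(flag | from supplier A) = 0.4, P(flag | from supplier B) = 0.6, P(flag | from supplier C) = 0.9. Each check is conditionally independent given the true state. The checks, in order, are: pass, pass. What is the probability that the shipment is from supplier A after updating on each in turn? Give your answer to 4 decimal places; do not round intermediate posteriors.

0.7500

After 'pass': normaliser = 0.6·0.2500 + 0.4·0.1500 + 0.1·0.6000; P(supplier A) ≈ 0.5556, P(supplier B) ≈ 0.2222, P(supplier C) ≈ 0.2222
After 'pass': normaliser = 0.6·0.5556 + 0.4·0.2222 + 0.1·0.2222; P(supplier A) ≈ 0.7500, P(supplier B) ≈ 0.2000, P(supplier C) ≈ 0.0500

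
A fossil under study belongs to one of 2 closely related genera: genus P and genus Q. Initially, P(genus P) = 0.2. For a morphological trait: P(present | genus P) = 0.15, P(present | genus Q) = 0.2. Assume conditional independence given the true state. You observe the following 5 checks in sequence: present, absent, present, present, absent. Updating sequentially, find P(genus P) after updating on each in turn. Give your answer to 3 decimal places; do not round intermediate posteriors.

Apply Bayes' rule sequentially, carrying P(genus P) forward.
After 'present': P(genus P) = 0.15·0.2000 / (0.15·0.2000 + 0.2·0.8000) ≈ 0.1579
After 'absent': P(genus P) = 0.85·0.1579 / (0.85·0.1579 + 0.8·0.8421) ≈ 0.1661
After 'present': P(genus P) = 0.15·0.1661 / (0.15·0.1661 + 0.2·0.8339) ≈ 0.1300
After 'present': P(genus P) = 0.15·0.1300 / (0.15·0.1300 + 0.2·0.8700) ≈ 0.1008
After 'absent': P(genus P) = 0.85·0.1008 / (0.85·0.1008 + 0.8·0.8992) ≈ 0.1064

0.106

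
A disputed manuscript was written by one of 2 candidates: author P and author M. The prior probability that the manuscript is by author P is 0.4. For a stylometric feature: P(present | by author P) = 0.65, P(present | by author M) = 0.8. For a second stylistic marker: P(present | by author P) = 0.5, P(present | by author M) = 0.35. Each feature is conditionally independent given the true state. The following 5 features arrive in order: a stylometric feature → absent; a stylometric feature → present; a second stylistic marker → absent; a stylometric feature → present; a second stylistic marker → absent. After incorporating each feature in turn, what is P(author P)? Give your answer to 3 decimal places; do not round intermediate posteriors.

0.313

After a stylometric feature='absent': P(author P) = 0.35·0.4000 / (0.35·0.4000 + 0.2·0.6000) ≈ 0.5385
After a stylometric feature='present': P(author P) = 0.65·0.5385 / (0.65·0.5385 + 0.8·0.4615) ≈ 0.4866
After a second stylistic marker='absent': P(author P) = 0.5·0.4866 / (0.5·0.4866 + 0.65·0.5134) ≈ 0.4217
After a stylometric feature='present': P(author P) = 0.65·0.4217 / (0.65·0.4217 + 0.8·0.5783) ≈ 0.3720
After a second stylistic marker='absent': P(author P) = 0.5·0.3720 / (0.5·0.3720 + 0.65·0.6280) ≈ 0.3131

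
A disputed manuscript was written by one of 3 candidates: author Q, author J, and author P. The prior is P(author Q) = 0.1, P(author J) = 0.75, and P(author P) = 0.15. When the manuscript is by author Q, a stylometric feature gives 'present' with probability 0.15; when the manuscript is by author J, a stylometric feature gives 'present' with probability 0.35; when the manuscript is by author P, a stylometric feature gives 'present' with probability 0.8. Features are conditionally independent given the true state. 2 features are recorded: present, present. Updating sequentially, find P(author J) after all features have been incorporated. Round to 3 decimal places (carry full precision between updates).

0.483

After 'present': normaliser = 0.15·0.1000 + 0.35·0.7500 + 0.8·0.1500; P(author Q) ≈ 0.0377, P(author J) ≈ 0.6604, P(author P) ≈ 0.3019
After 'present': normaliser = 0.15·0.0377 + 0.35·0.6604 + 0.8·0.3019; P(author Q) ≈ 0.0118, P(author J) ≈ 0.4832, P(author P) ≈ 0.5049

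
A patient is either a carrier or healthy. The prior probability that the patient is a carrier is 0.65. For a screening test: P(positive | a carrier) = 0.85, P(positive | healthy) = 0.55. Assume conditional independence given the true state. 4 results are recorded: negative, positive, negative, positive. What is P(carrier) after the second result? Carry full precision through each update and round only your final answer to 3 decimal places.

Apply Bayes' rule sequentially, carrying P(carrier) forward.
After 'negative': P(carrier) = 0.15·0.6500 / (0.15·0.6500 + 0.45·0.3500) ≈ 0.3824
After 'positive': P(carrier) = 0.85·0.3824 / (0.85·0.3824 + 0.55·0.6176) ≈ 0.4889

0.489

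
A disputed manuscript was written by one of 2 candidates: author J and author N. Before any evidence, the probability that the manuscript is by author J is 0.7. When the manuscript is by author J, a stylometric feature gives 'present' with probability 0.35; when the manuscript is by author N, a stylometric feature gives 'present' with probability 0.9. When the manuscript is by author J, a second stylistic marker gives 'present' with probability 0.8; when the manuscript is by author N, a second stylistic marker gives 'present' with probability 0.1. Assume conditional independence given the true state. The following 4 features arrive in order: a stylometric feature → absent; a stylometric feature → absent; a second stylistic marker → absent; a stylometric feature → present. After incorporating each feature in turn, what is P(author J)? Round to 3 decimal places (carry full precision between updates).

0.895

After a stylometric feature='absent': P(author J) = 0.65·0.7000 / (0.65·0.7000 + 0.1·0.3000) ≈ 0.9381
After a stylometric feature='absent': P(author J) = 0.65·0.9381 / (0.65·0.9381 + 0.1·0.0619) ≈ 0.9900
After a second stylistic marker='absent': P(author J) = 0.2·0.9900 / (0.2·0.9900 + 0.9·0.0100) ≈ 0.9563
After a stylometric feature='present': P(author J) = 0.35·0.9563 / (0.35·0.9563 + 0.9·0.0437) ≈ 0.8950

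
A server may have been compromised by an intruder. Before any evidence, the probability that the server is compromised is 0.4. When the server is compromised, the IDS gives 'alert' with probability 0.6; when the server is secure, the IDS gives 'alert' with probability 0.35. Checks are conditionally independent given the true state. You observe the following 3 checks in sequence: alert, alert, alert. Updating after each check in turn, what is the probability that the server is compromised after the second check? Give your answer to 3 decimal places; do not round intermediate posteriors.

0.662

Apply Bayes' rule sequentially, carrying P(compromised) forward.
After 'alert': P(compromised) = 0.6·0.4000 / (0.6·0.4000 + 0.35·0.6000) ≈ 0.5333
After 'alert': P(compromised) = 0.6·0.5333 / (0.6·0.5333 + 0.35·0.4667) ≈ 0.6621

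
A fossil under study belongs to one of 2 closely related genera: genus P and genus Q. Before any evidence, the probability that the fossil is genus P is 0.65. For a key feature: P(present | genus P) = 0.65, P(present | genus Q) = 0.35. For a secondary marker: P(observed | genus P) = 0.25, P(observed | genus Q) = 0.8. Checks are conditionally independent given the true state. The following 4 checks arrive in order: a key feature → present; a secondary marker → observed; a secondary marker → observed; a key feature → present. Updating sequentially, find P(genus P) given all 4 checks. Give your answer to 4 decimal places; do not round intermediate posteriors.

After a key feature='present': P(genus P) = 0.65·0.6500 / (0.65·0.6500 + 0.35·0.3500) ≈ 0.7752
After a secondary marker='observed': P(genus P) = 0.25·0.7752 / (0.25·0.7752 + 0.8·0.2248) ≈ 0.5187
After a secondary marker='observed': P(genus P) = 0.25·0.5187 / (0.25·0.5187 + 0.8·0.4813) ≈ 0.2520
After a key feature='present': P(genus P) = 0.65·0.2520 / (0.65·0.2520 + 0.35·0.7480) ≈ 0.3848

0.3848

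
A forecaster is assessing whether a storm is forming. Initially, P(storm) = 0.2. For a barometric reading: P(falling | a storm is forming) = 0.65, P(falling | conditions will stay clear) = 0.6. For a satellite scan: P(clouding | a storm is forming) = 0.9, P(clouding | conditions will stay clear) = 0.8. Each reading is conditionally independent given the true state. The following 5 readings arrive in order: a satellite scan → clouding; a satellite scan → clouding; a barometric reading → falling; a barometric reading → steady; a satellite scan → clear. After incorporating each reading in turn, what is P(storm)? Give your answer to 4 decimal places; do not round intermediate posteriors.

After a satellite scan='clouding': P(storm) = 0.9·0.2000 / (0.9·0.2000 + 0.8·0.8000) ≈ 0.2195
After a satellite scan='clouding': P(storm) = 0.9·0.2195 / (0.9·0.2195 + 0.8·0.7805) ≈ 0.2404
After a barometric reading='falling': P(storm) = 0.65·0.2404 / (0.65·0.2404 + 0.6·0.7596) ≈ 0.2553
After a barometric reading='steady': P(storm) = 0.35·0.2553 / (0.35·0.2553 + 0.4·0.7447) ≈ 0.2307
After a satellite scan='clear': P(storm) = 0.1·0.2307 / (0.1·0.2307 + 0.2·0.7693) ≈ 0.1304

0.1304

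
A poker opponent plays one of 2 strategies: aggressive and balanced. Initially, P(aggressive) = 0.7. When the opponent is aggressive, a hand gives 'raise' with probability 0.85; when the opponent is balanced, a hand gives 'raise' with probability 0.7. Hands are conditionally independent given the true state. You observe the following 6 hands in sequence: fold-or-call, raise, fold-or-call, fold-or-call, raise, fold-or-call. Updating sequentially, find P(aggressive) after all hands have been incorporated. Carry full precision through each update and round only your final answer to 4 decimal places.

After 'fold-or-call': P(aggressive) = 0.15·0.7000 / (0.15·0.7000 + 0.3·0.3000) ≈ 0.5385
After 'raise': P(aggressive) = 0.85·0.5385 / (0.85·0.5385 + 0.7·0.4615) ≈ 0.5862
After 'fold-or-call': P(aggressive) = 0.15·0.5862 / (0.15·0.5862 + 0.3·0.4138) ≈ 0.4146
After 'fold-or-call': P(aggressive) = 0.15·0.4146 / (0.15·0.4146 + 0.3·0.5854) ≈ 0.2615
After 'raise': P(aggressive) = 0.85·0.2615 / (0.85·0.2615 + 0.7·0.7385) ≈ 0.3007
After 'fold-or-call': P(aggressive) = 0.15·0.3007 / (0.15·0.3007 + 0.3·0.6993) ≈ 0.1770

0.1770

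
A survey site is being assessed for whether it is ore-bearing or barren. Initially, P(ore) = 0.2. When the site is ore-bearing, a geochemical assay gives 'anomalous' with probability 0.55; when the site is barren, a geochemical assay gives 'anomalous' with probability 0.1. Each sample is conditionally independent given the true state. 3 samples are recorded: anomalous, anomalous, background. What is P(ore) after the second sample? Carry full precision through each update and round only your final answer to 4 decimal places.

0.8832

After 'anomalous': P(ore) = 0.55·0.2000 / (0.55·0.2000 + 0.1·0.8000) ≈ 0.5789
After 'anomalous': P(ore) = 0.55·0.5789 / (0.55·0.5789 + 0.1·0.4211) ≈ 0.8832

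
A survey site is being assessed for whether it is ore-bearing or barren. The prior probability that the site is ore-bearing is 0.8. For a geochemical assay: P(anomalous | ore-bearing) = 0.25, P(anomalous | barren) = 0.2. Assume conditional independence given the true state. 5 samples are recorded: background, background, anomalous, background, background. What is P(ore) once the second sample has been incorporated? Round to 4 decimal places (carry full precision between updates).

After 'background': P(ore) = 0.75·0.8000 / (0.75·0.8000 + 0.8·0.2000) ≈ 0.7895
After 'background': P(ore) = 0.75·0.7895 / (0.75·0.7895 + 0.8·0.2105) ≈ 0.7785

0.7785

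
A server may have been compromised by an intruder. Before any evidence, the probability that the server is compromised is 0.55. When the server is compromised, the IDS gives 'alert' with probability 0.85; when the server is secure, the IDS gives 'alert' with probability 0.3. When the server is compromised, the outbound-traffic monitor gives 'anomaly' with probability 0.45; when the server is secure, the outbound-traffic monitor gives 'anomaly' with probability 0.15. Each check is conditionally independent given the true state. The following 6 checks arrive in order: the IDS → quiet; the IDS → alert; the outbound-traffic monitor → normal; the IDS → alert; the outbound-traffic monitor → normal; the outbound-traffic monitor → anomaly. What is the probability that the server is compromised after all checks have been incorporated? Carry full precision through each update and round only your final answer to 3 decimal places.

0.725

After the IDS='quiet': P(compromised) = 0.15·0.5500 / (0.15·0.5500 + 0.7·0.4500) ≈ 0.2075
After the IDS='alert': P(compromised) = 0.85·0.2075 / (0.85·0.2075 + 0.3·0.7925) ≈ 0.4260
After the outbound-traffic monitor='normal': P(compromised) = 0.55·0.4260 / (0.55·0.4260 + 0.85·0.5740) ≈ 0.3244
After the IDS='alert': P(compromised) = 0.85·0.3244 / (0.85·0.3244 + 0.3·0.6756) ≈ 0.5764
After the outbound-traffic monitor='normal': P(compromised) = 0.55·0.5764 / (0.55·0.5764 + 0.85·0.4236) ≈ 0.4682
After the outbound-traffic monitor='anomaly': P(compromised) = 0.45·0.4682 / (0.45·0.4682 + 0.15·0.5318) ≈ 0.7253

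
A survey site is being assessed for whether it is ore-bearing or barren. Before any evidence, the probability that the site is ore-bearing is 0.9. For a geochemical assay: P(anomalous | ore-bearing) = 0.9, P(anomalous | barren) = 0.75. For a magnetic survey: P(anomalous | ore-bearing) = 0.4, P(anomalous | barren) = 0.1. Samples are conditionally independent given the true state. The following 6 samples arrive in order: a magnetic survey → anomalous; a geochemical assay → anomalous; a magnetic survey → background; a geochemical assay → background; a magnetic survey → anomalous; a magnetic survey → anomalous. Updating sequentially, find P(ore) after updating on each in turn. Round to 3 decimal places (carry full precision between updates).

After a magnetic survey='anomalous': P(ore) = 0.4·0.9000 / (0.4·0.9000 + 0.1·0.1000) ≈ 0.9730
After a geochemical assay='anomalous': P(ore) = 0.9·0.9730 / (0.9·0.9730 + 0.75·0.0270) ≈ 0.9774
After a magnetic survey='background': P(ore) = 0.6·0.9774 / (0.6·0.9774 + 0.9·0.0226) ≈ 0.9664
After a geochemical assay='background': P(ore) = 0.1·0.9664 / (0.1·0.9664 + 0.25·0.0336) ≈ 0.9201
After a magnetic survey='anomalous': P(ore) = 0.4·0.9201 / (0.4·0.9201 + 0.1·0.0799) ≈ 0.9788
After a magnetic survey='anomalous': P(ore) = 0.4·0.9788 / (0.4·0.9788 + 0.1·0.0212) ≈ 0.9946

0.995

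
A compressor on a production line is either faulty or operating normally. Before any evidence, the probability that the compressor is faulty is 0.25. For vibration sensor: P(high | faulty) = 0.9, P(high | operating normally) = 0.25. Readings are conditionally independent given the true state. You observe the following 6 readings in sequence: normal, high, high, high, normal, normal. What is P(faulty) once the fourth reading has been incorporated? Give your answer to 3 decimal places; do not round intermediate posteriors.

After 'normal': P(faulty) = 0.1·0.2500 / (0.1·0.2500 + 0.75·0.7500) ≈ 0.0426
After 'high': P(faulty) = 0.9·0.0426 / (0.9·0.0426 + 0.25·0.9574) ≈ 0.1379
After 'high': P(faulty) = 0.9·0.1379 / (0.9·0.1379 + 0.25·0.8621) ≈ 0.3655
After 'high': P(faulty) = 0.9·0.3655 / (0.9·0.3655 + 0.25·0.6345) ≈ 0.6746

0.675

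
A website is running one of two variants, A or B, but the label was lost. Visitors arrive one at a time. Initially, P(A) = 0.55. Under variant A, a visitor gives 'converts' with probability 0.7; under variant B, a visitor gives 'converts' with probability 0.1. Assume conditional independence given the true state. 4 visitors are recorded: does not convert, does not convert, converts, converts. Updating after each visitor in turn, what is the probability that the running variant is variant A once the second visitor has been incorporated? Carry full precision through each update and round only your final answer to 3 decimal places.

After 'does not convert': P(A) = 0.3·0.5500 / (0.3·0.5500 + 0.9·0.4500) ≈ 0.2895
After 'does not convert': P(A) = 0.3·0.2895 / (0.3·0.2895 + 0.9·0.7105) ≈ 0.1196

0.120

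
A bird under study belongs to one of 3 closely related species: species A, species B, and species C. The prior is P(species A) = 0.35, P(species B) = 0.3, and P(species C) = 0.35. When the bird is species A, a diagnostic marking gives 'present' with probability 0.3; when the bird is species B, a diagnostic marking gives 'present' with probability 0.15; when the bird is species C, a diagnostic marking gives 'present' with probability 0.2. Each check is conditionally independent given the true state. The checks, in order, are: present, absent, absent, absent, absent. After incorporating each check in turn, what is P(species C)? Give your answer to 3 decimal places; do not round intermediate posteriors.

After 'present': normaliser = 0.3·0.3500 + 0.15·0.3000 + 0.2·0.3500; P(species A) ≈ 0.4773, P(species B) ≈ 0.2045, P(species C) ≈ 0.3182
After 'absent': normaliser = 0.7·0.4773 + 0.85·0.2045 + 0.8·0.3182; P(species A) ≈ 0.4382, P(species B) ≈ 0.2280, P(species C) ≈ 0.3338
After 'absent': normaliser = 0.7·0.4382 + 0.85·0.2280 + 0.8·0.3338; P(species A) ≈ 0.3996, P(species B) ≈ 0.2525, P(species C) ≈ 0.3479
After 'absent': normaliser = 0.7·0.3996 + 0.85·0.2525 + 0.8·0.3479; P(species A) ≈ 0.3620, P(species B) ≈ 0.2778, P(species C) ≈ 0.3602
After 'absent': normaliser = 0.7·0.3620 + 0.85·0.2778 + 0.8·0.3602; P(species A) ≈ 0.3258, P(species B) ≈ 0.3036, P(species C) ≈ 0.3706

0.371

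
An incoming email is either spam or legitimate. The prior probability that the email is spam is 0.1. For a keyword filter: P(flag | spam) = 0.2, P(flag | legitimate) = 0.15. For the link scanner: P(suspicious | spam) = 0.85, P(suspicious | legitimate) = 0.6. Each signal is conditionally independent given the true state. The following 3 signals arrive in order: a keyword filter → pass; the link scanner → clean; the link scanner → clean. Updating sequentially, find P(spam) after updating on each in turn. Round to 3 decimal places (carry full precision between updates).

0.014

After a keyword filter='pass': P(spam) = 0.8·0.1000 / (0.8·0.1000 + 0.85·0.9000) ≈ 0.0947
After the link scanner='clean': P(spam) = 0.15·0.0947 / (0.15·0.0947 + 0.4·0.9053) ≈ 0.0377
After the link scanner='clean': P(spam) = 0.15·0.0377 / (0.15·0.0377 + 0.4·0.9623) ≈ 0.0145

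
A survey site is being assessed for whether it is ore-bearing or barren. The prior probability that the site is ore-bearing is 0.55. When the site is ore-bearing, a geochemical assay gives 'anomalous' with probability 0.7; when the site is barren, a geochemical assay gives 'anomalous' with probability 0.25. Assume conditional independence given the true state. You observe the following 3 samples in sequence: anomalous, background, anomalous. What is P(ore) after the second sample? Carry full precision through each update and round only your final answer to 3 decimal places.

Apply Bayes' rule sequentially, carrying P(ore) forward.
After 'anomalous': P(ore) = 0.7·0.5500 / (0.7·0.5500 + 0.25·0.4500) ≈ 0.7739
After 'background': P(ore) = 0.3·0.7739 / (0.3·0.7739 + 0.75·0.2261) ≈ 0.5779

0.578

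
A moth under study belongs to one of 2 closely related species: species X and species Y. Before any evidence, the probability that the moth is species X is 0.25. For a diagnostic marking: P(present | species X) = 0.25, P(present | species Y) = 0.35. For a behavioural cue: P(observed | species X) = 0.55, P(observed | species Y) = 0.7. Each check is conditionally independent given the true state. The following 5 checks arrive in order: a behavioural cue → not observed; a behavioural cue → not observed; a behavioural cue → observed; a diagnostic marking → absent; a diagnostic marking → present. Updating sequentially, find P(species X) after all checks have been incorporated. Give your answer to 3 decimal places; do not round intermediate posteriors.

0.327

After a behavioural cue='not observed': P(species X) = 0.45·0.2500 / (0.45·0.2500 + 0.3·0.7500) ≈ 0.3333
After a behavioural cue='not observed': P(species X) = 0.45·0.3333 / (0.45·0.3333 + 0.3·0.6667) ≈ 0.4286
After a behavioural cue='observed': P(species X) = 0.55·0.4286 / (0.55·0.4286 + 0.7·0.5714) ≈ 0.3708
After a diagnostic marking='absent': P(species X) = 0.75·0.3708 / (0.75·0.3708 + 0.65·0.6292) ≈ 0.4047
After a diagnostic marking='present': P(species X) = 0.25·0.4047 / (0.25·0.4047 + 0.35·0.5953) ≈ 0.3269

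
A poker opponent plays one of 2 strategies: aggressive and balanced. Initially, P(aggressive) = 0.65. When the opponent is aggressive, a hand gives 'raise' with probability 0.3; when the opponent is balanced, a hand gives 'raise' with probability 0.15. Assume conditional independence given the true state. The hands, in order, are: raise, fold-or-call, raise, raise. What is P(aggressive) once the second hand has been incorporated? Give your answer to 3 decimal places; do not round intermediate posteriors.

0.754

After 'raise': P(aggressive) = 0.3·0.6500 / (0.3·0.6500 + 0.15·0.3500) ≈ 0.7879
After 'fold-or-call': P(aggressive) = 0.7·0.7879 / (0.7·0.7879 + 0.85·0.2121) ≈ 0.7536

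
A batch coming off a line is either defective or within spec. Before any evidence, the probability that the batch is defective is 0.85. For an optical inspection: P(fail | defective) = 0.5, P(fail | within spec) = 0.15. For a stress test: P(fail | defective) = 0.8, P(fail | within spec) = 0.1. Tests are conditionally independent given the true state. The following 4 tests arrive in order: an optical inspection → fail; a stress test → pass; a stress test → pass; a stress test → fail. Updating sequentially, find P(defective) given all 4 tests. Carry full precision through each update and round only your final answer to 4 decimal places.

After an optical inspection='fail': P(defective) = 0.5·0.8500 / (0.5·0.8500 + 0.15·0.1500) ≈ 0.9497
After a stress test='pass': P(defective) = 0.2·0.9497 / (0.2·0.9497 + 0.9·0.0503) ≈ 0.8076
After a stress test='pass': P(defective) = 0.2·0.8076 / (0.2·0.8076 + 0.9·0.1924) ≈ 0.4826
After a stress test='fail': P(defective) = 0.8·0.4826 / (0.8·0.4826 + 0.1·0.5174) ≈ 0.8818

0.8818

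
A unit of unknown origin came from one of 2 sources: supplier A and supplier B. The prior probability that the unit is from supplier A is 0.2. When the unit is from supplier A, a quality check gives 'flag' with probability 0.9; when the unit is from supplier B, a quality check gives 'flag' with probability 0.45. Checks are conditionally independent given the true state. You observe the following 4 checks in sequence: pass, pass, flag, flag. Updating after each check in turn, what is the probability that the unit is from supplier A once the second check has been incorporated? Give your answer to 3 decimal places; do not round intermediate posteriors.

Apply Bayes' rule sequentially, carrying P(supplier A) forward.
After 'pass': P(supplier A) = 0.1·0.2000 / (0.1·0.2000 + 0.55·0.8000) ≈ 0.0435
After 'pass': P(supplier A) = 0.1·0.0435 / (0.1·0.0435 + 0.55·0.9565) ≈ 0.0082

0.008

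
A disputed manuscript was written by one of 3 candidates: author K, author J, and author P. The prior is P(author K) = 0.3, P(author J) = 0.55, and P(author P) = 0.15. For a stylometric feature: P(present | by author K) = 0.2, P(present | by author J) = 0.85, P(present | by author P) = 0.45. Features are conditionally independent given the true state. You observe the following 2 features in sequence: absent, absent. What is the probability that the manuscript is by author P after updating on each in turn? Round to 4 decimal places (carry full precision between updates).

After 'absent': normaliser = 0.8·0.3000 + 0.15·0.5500 + 0.55·0.1500; P(author K) ≈ 0.5926, P(author J) ≈ 0.2037, P(author P) ≈ 0.2037
After 'absent': normaliser = 0.8·0.5926 + 0.15·0.2037 + 0.55·0.2037; P(author K) ≈ 0.7688, P(author J) ≈ 0.0495, P(author P) ≈ 0.1817

0.1817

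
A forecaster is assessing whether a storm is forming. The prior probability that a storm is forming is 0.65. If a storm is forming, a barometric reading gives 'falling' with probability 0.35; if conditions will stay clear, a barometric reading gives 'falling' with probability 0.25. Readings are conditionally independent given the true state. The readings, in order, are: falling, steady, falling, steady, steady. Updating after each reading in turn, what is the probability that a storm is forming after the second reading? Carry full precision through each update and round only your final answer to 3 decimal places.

After 'falling': P(storm) = 0.35·0.6500 / (0.35·0.6500 + 0.25·0.3500) ≈ 0.7222
After 'steady': P(storm) = 0.65·0.7222 / (0.65·0.7222 + 0.75·0.2778) ≈ 0.6926

0.693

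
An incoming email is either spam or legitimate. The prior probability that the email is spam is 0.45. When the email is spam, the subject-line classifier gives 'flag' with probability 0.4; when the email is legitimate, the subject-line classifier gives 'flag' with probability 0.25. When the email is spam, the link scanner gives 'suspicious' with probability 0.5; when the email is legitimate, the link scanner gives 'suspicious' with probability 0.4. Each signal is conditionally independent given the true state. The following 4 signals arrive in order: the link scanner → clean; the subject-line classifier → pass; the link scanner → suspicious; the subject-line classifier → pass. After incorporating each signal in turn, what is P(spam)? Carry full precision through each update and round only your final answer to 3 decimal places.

0.353

After the link scanner='clean': P(spam) = 0.5·0.4500 / (0.5·0.4500 + 0.6·0.5500) ≈ 0.4054
After the subject-line classifier='pass': P(spam) = 0.6·0.4054 / (0.6·0.4054 + 0.75·0.5946) ≈ 0.3529
After the link scanner='suspicious': P(spam) = 0.5·0.3529 / (0.5·0.3529 + 0.4·0.6471) ≈ 0.4054
After the subject-line classifier='pass': P(spam) = 0.6·0.4054 / (0.6·0.4054 + 0.75·0.5946) ≈ 0.3529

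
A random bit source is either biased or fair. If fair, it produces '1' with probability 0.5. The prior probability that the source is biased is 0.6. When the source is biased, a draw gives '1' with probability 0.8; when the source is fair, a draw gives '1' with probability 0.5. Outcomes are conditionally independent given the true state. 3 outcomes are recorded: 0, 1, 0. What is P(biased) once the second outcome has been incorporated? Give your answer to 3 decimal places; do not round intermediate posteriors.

After '0': P(biased) = 0.2·0.6000 / (0.2·0.6000 + 0.5·0.4000) ≈ 0.3750
After '1': P(biased) = 0.8·0.3750 / (0.8·0.3750 + 0.5·0.6250) ≈ 0.4898

0.490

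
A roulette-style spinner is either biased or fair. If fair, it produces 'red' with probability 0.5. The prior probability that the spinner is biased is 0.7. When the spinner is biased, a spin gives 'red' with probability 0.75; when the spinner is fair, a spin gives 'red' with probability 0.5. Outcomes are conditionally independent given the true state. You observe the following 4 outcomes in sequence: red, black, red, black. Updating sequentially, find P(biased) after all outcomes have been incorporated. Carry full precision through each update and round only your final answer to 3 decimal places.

0.568

After 'red': P(biased) = 0.75·0.7000 / (0.75·0.7000 + 0.5·0.3000) ≈ 0.7778
After 'black': P(biased) = 0.25·0.7778 / (0.25·0.7778 + 0.5·0.2222) ≈ 0.6364
After 'red': P(biased) = 0.75·0.6364 / (0.75·0.6364 + 0.5·0.3636) ≈ 0.7241
After 'black': P(biased) = 0.25·0.7241 / (0.25·0.7241 + 0.5·0.2759) ≈ 0.5676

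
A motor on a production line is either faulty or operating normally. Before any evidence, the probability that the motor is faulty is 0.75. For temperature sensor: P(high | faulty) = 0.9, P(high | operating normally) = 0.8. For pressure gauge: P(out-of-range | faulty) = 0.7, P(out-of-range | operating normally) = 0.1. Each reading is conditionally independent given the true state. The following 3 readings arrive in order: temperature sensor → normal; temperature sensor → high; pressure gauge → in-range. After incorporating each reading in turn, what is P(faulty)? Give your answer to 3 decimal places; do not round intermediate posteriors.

After temperature sensor='normal': P(faulty) = 0.1·0.7500 / (0.1·0.7500 + 0.2·0.2500) ≈ 0.6000
After temperature sensor='high': P(faulty) = 0.9·0.6000 / (0.9·0.6000 + 0.8·0.4000) ≈ 0.6279
After pressure gauge='in-range': P(faulty) = 0.3·0.6279 / (0.3·0.6279 + 0.9·0.3721) ≈ 0.3600

0.360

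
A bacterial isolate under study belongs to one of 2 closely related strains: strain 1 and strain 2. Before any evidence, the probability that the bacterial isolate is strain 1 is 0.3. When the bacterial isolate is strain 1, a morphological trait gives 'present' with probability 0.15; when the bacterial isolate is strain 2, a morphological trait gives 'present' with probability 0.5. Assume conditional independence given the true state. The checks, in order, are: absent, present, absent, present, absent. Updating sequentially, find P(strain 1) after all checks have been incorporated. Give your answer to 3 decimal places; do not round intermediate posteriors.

After 'absent': P(strain 1) = 0.85·0.3000 / (0.85·0.3000 + 0.5·0.7000) ≈ 0.4215
After 'present': P(strain 1) = 0.15·0.4215 / (0.15·0.4215 + 0.5·0.5785) ≈ 0.1794
After 'absent': P(strain 1) = 0.85·0.1794 / (0.85·0.1794 + 0.5·0.8206) ≈ 0.2709
After 'present': P(strain 1) = 0.15·0.2709 / (0.15·0.2709 + 0.5·0.7291) ≈ 0.1003
After 'absent': P(strain 1) = 0.85·0.1003 / (0.85·0.1003 + 0.5·0.8997) ≈ 0.1593

0.159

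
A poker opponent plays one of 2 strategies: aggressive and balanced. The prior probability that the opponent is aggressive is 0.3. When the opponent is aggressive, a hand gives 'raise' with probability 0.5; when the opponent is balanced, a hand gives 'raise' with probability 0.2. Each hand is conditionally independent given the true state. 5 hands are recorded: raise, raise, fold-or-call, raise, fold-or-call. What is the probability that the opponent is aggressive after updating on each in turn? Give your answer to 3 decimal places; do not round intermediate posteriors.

After 'raise': P(aggressive) = 0.5·0.3000 / (0.5·0.3000 + 0.2·0.7000) ≈ 0.5172
After 'raise': P(aggressive) = 0.5·0.5172 / (0.5·0.5172 + 0.2·0.4828) ≈ 0.7282
After 'fold-or-call': P(aggressive) = 0.5·0.7282 / (0.5·0.7282 + 0.8·0.2718) ≈ 0.6260
After 'raise': P(aggressive) = 0.5·0.6260 / (0.5·0.6260 + 0.2·0.3740) ≈ 0.8071
After 'fold-or-call': P(aggressive) = 0.5·0.8071 / (0.5·0.8071 + 0.8·0.1929) ≈ 0.7234

0.723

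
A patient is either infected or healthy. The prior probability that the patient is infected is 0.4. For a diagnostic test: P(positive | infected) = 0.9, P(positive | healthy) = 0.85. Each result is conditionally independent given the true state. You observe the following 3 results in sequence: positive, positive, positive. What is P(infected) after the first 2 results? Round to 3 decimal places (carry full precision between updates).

0.428

After 'positive': P(infected) = 0.9·0.4000 / (0.9·0.4000 + 0.85·0.6000) ≈ 0.4138
After 'positive': P(infected) = 0.9·0.4138 / (0.9·0.4138 + 0.85·0.5862) ≈ 0.4277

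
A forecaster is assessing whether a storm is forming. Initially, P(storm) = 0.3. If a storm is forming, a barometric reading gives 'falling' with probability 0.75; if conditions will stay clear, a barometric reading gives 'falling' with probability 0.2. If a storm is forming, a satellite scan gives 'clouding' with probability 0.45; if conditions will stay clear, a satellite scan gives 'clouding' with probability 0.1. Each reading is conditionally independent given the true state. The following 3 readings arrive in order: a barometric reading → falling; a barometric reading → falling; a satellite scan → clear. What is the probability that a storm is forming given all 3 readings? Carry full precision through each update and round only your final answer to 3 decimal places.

0.786

After a barometric reading='falling': P(storm) = 0.75·0.3000 / (0.75·0.3000 + 0.2·0.7000) ≈ 0.6164
After a barometric reading='falling': P(storm) = 0.75·0.6164 / (0.75·0.6164 + 0.2·0.3836) ≈ 0.8577
After a satellite scan='clear': P(storm) = 0.55·0.8577 / (0.55·0.8577 + 0.9·0.1423) ≈ 0.7865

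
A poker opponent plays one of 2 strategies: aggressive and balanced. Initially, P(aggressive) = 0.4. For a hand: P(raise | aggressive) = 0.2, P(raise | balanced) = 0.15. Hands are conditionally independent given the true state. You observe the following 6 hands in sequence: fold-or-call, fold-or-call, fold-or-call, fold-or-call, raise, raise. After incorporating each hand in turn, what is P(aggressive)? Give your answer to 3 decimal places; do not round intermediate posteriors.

0.482

Each posterior becomes the prior for the next update.
After 'fold-or-call': P(aggressive) = 0.8·0.4000 / (0.8·0.4000 + 0.85·0.6000) ≈ 0.3855
After 'fold-or-call': P(aggressive) = 0.8·0.3855 / (0.8·0.3855 + 0.85·0.6145) ≈ 0.3713
After 'fold-or-call': P(aggressive) = 0.8·0.3713 / (0.8·0.3713 + 0.85·0.6287) ≈ 0.3572
After 'fold-or-call': P(aggressive) = 0.8·0.3572 / (0.8·0.3572 + 0.85·0.6428) ≈ 0.3434
After 'raise': P(aggressive) = 0.2·0.3434 / (0.2·0.3434 + 0.15·0.6566) ≈ 0.4109
After 'raise': P(aggressive) = 0.2·0.4109 / (0.2·0.4109 + 0.15·0.5891) ≈ 0.4819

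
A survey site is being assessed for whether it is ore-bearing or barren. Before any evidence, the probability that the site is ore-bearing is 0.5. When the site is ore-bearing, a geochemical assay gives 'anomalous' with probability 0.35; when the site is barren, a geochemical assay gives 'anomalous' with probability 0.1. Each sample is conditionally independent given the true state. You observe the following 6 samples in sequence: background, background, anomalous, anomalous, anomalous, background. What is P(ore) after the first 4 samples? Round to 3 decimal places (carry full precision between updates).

0.865

Apply Bayes' rule sequentially, carrying P(ore) forward.
After 'background': P(ore) = 0.65·0.5000 / (0.65·0.5000 + 0.9·0.5000) ≈ 0.4194
After 'background': P(ore) = 0.65·0.4194 / (0.65·0.4194 + 0.9·0.5806) ≈ 0.3428
After 'anomalous': P(ore) = 0.35·0.3428 / (0.35·0.3428 + 0.1·0.6572) ≈ 0.6461
After 'anomalous': P(ore) = 0.35·0.6461 / (0.35·0.6461 + 0.1·0.3539) ≈ 0.8647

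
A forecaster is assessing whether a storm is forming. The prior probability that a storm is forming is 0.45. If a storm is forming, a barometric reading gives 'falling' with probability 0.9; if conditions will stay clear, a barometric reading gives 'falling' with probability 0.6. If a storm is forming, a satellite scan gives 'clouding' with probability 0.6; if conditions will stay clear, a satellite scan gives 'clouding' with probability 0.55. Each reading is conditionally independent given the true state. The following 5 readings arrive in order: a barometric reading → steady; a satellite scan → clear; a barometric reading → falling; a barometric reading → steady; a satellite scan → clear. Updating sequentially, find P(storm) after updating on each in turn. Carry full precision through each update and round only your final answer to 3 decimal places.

After a barometric reading='steady': P(storm) = 0.1·0.4500 / (0.1·0.4500 + 0.4·0.5500) ≈ 0.1698
After a satellite scan='clear': P(storm) = 0.4·0.1698 / (0.4·0.1698 + 0.45·0.8302) ≈ 0.1538
After a barometric reading='falling': P(storm) = 0.9·0.1538 / (0.9·0.1538 + 0.6·0.8462) ≈ 0.2143
After a barometric reading='steady': P(storm) = 0.1·0.2143 / (0.1·0.2143 + 0.4·0.7857) ≈ 0.0638
After a satellite scan='clear': P(storm) = 0.4·0.0638 / (0.4·0.0638 + 0.45·0.9362) ≈ 0.0571

0.057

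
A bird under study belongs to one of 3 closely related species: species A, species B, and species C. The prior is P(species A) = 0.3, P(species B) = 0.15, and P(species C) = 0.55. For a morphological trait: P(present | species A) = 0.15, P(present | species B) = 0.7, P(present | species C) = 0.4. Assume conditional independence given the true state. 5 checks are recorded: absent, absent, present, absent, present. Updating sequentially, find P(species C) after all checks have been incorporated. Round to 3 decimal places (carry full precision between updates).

After 'absent': normaliser = 0.85·0.3000 + 0.3·0.1500 + 0.6·0.5500; P(species A) ≈ 0.4048, P(species B) ≈ 0.0714, P(species C) ≈ 0.5238
After 'absent': normaliser = 0.85·0.4048 + 0.3·0.0714 + 0.6·0.5238; P(species A) ≈ 0.5061, P(species B) ≈ 0.0315, P(species C) ≈ 0.4623
After 'present': normaliser = 0.15·0.5061 + 0.7·0.0315 + 0.4·0.4623; P(species A) ≈ 0.2683, P(species B) ≈ 0.0780, P(species C) ≈ 0.6537
After 'absent': normaliser = 0.85·0.2683 + 0.3·0.0780 + 0.6·0.6537; P(species A) ≈ 0.3543, P(species B) ≈ 0.0364, P(species C) ≈ 0.6093
After 'present': normaliser = 0.15·0.3543 + 0.7·0.0364 + 0.4·0.6093; P(species A) ≈ 0.1649, P(species B) ≈ 0.0789, P(species C) ≈ 0.7562

0.756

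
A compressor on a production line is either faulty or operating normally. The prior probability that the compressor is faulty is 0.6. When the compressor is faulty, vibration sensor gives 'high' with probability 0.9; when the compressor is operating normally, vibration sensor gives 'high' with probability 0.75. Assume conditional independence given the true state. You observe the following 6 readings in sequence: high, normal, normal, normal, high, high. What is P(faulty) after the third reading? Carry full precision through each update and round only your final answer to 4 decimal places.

0.2236

After 'high': P(faulty) = 0.9·0.6000 / (0.9·0.6000 + 0.75·0.4000) ≈ 0.6429
After 'normal': P(faulty) = 0.1·0.6429 / (0.1·0.6429 + 0.25·0.3571) ≈ 0.4186
After 'normal': P(faulty) = 0.1·0.4186 / (0.1·0.4186 + 0.25·0.5814) ≈ 0.2236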